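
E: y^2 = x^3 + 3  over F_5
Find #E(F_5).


For each x in F_5, count y with y^2 = x^3 + 0 x + 3 mod 5:
  x = 1: RHS = 4, y in [2, 3]  -> 2 point(s)
  x = 2: RHS = 1, y in [1, 4]  -> 2 point(s)
  x = 3: RHS = 0, y in [0]  -> 1 point(s)
Affine points: 5. Add the point at infinity: total = 6.

#E(F_5) = 6


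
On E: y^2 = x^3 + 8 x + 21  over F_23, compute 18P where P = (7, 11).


k = 18 = 10010_2 (binary, LSB first: 01001)
Double-and-add from P = (7, 11):
  bit 0 = 0: acc unchanged = O
  bit 1 = 1: acc = O + (22, 14) = (22, 14)
  bit 2 = 0: acc unchanged = (22, 14)
  bit 3 = 0: acc unchanged = (22, 14)
  bit 4 = 1: acc = (22, 14) + (6, 20) = (7, 12)

18P = (7, 12)


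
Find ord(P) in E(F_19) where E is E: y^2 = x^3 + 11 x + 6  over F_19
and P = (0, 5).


Compute successive multiples of P until we hit O:
  1P = (0, 5)
  2P = (9, 6)
  3P = (14, 4)
  4P = (2, 6)
  5P = (3, 3)
  6P = (8, 13)
  7P = (12, 2)
  8P = (13, 3)
  ... (continuing to 18P)
  18P = O

ord(P) = 18


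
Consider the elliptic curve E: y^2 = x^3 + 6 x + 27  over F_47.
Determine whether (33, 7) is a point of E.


Check whether y^2 = x^3 + 6 x + 27 (mod 47) for (x, y) = (33, 7).
LHS: y^2 = 7^2 mod 47 = 2
RHS: x^3 + 6 x + 27 = 33^3 + 6*33 + 27 mod 47 = 19
LHS != RHS

No, not on the curve


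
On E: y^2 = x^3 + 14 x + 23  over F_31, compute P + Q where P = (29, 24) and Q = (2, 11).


P != Q, so use the chord formula.
s = (y2 - y1) / (x2 - x1) = (18) / (4) mod 31 = 20
x3 = s^2 - x1 - x2 mod 31 = 20^2 - 29 - 2 = 28
y3 = s (x1 - x3) - y1 mod 31 = 20 * (29 - 28) - 24 = 27

P + Q = (28, 27)


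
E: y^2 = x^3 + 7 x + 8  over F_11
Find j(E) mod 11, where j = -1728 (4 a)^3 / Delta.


Delta = -16(4 a^3 + 27 b^2) mod 11 = 10
-1728 * (4 a)^3 = -1728 * (4*7)^3 mod 11 = 4
j = 4 * 10^(-1) mod 11 = 7

j = 7 (mod 11)


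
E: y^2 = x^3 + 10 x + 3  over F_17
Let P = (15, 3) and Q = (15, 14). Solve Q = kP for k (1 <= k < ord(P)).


Enumerate multiples of P until we hit Q = (15, 14):
  1P = (15, 3)
  2P = (8, 0)
  3P = (15, 14)
Match found at i = 3.

k = 3


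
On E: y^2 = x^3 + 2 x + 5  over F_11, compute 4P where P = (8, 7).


k = 4 = 100_2 (binary, LSB first: 001)
Double-and-add from P = (8, 7):
  bit 0 = 0: acc unchanged = O
  bit 1 = 0: acc unchanged = O
  bit 2 = 1: acc = O + (8, 4) = (8, 4)

4P = (8, 4)


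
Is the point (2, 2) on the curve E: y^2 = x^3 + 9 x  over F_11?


Check whether y^2 = x^3 + 9 x + 0 (mod 11) for (x, y) = (2, 2).
LHS: y^2 = 2^2 mod 11 = 4
RHS: x^3 + 9 x + 0 = 2^3 + 9*2 + 0 mod 11 = 4
LHS = RHS

Yes, on the curve


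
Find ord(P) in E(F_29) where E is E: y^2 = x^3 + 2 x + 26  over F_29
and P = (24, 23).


Compute successive multiples of P until we hit O:
  1P = (24, 23)
  2P = (26, 14)
  3P = (21, 7)
  4P = (6, 15)
  5P = (6, 14)
  6P = (21, 22)
  7P = (26, 15)
  8P = (24, 6)
  ... (continuing to 9P)
  9P = O

ord(P) = 9


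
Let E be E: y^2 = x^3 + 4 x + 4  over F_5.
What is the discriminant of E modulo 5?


4 a^3 + 27 b^2 = 4*4^3 + 27*4^2 = 256 + 432 = 688
Delta = -16 * (688) = -11008
Delta mod 5 = 2

Delta = 2 (mod 5)


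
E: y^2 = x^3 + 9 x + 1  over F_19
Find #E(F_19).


For each x in F_19, count y with y^2 = x^3 + 9 x + 1 mod 19:
  x = 0: RHS = 1, y in [1, 18]  -> 2 point(s)
  x = 1: RHS = 11, y in [7, 12]  -> 2 point(s)
  x = 3: RHS = 17, y in [6, 13]  -> 2 point(s)
  x = 4: RHS = 6, y in [5, 14]  -> 2 point(s)
  x = 5: RHS = 0, y in [0]  -> 1 point(s)
  x = 6: RHS = 5, y in [9, 10]  -> 2 point(s)
  x = 11: RHS = 6, y in [5, 14]  -> 2 point(s)
  x = 13: RHS = 16, y in [4, 15]  -> 2 point(s)
  x = 16: RHS = 4, y in [2, 17]  -> 2 point(s)
Affine points: 17. Add the point at infinity: total = 18.

#E(F_19) = 18


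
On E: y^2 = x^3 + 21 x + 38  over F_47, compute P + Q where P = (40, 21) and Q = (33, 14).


P != Q, so use the chord formula.
s = (y2 - y1) / (x2 - x1) = (40) / (40) mod 47 = 1
x3 = s^2 - x1 - x2 mod 47 = 1^2 - 40 - 33 = 22
y3 = s (x1 - x3) - y1 mod 47 = 1 * (40 - 22) - 21 = 44

P + Q = (22, 44)


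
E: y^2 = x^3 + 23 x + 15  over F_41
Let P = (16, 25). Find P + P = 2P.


Doubling: s = (3 x1^2 + a) / (2 y1)
s = (3*16^2 + 23) / (2*25) mod 41 = 15
x3 = s^2 - 2 x1 mod 41 = 15^2 - 2*16 = 29
y3 = s (x1 - x3) - y1 mod 41 = 15 * (16 - 29) - 25 = 26

2P = (29, 26)


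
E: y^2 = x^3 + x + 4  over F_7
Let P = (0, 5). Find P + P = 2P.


Doubling: s = (3 x1^2 + a) / (2 y1)
s = (3*0^2 + 1) / (2*5) mod 7 = 5
x3 = s^2 - 2 x1 mod 7 = 5^2 - 2*0 = 4
y3 = s (x1 - x3) - y1 mod 7 = 5 * (0 - 4) - 5 = 3

2P = (4, 3)


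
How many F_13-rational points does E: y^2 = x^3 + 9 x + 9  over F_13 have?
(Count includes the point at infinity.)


For each x in F_13, count y with y^2 = x^3 + 9 x + 9 mod 13:
  x = 0: RHS = 9, y in [3, 10]  -> 2 point(s)
  x = 2: RHS = 9, y in [3, 10]  -> 2 point(s)
  x = 5: RHS = 10, y in [6, 7]  -> 2 point(s)
  x = 7: RHS = 12, y in [5, 8]  -> 2 point(s)
  x = 9: RHS = 0, y in [0]  -> 1 point(s)
  x = 11: RHS = 9, y in [3, 10]  -> 2 point(s)
  x = 12: RHS = 12, y in [5, 8]  -> 2 point(s)
Affine points: 13. Add the point at infinity: total = 14.

#E(F_13) = 14


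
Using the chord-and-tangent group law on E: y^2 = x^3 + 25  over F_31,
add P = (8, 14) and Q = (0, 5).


P != Q, so use the chord formula.
s = (y2 - y1) / (x2 - x1) = (22) / (23) mod 31 = 5
x3 = s^2 - x1 - x2 mod 31 = 5^2 - 8 - 0 = 17
y3 = s (x1 - x3) - y1 mod 31 = 5 * (8 - 17) - 14 = 3

P + Q = (17, 3)


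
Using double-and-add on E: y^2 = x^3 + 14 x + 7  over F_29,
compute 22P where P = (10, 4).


k = 22 = 10110_2 (binary, LSB first: 01101)
Double-and-add from P = (10, 4):
  bit 0 = 0: acc unchanged = O
  bit 1 = 1: acc = O + (18, 1) = (18, 1)
  bit 2 = 1: acc = (18, 1) + (22, 28) = (11, 10)
  bit 3 = 0: acc unchanged = (11, 10)
  bit 4 = 1: acc = (11, 10) + (5, 17) = (20, 15)

22P = (20, 15)


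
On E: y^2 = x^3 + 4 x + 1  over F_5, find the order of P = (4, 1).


Compute successive multiples of P until we hit O:
  1P = (4, 1)
  2P = (3, 0)
  3P = (4, 4)
  4P = O

ord(P) = 4


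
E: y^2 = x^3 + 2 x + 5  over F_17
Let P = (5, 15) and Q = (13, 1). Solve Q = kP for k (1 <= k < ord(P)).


Enumerate multiples of P until we hit Q = (13, 1):
  1P = (5, 15)
  2P = (11, 7)
  3P = (16, 11)
  4P = (4, 14)
  5P = (9, 15)
  6P = (3, 2)
  7P = (13, 1)
Match found at i = 7.

k = 7


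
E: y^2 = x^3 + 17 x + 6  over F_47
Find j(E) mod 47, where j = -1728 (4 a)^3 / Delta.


Delta = -16(4 a^3 + 27 b^2) mod 47 = 3
-1728 * (4 a)^3 = -1728 * (4*17)^3 mod 47 = 22
j = 22 * 3^(-1) mod 47 = 23

j = 23 (mod 47)


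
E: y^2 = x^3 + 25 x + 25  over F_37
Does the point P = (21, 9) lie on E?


Check whether y^2 = x^3 + 25 x + 25 (mod 37) for (x, y) = (21, 9).
LHS: y^2 = 9^2 mod 37 = 7
RHS: x^3 + 25 x + 25 = 21^3 + 25*21 + 25 mod 37 = 6
LHS != RHS

No, not on the curve


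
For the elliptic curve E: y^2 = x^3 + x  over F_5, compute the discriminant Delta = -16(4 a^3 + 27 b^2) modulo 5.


4 a^3 + 27 b^2 = 4*1^3 + 27*0^2 = 4 + 0 = 4
Delta = -16 * (4) = -64
Delta mod 5 = 1

Delta = 1 (mod 5)


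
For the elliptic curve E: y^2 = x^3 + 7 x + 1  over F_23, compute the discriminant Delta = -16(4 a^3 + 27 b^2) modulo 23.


4 a^3 + 27 b^2 = 4*7^3 + 27*1^2 = 1372 + 27 = 1399
Delta = -16 * (1399) = -22384
Delta mod 23 = 18

Delta = 18 (mod 23)


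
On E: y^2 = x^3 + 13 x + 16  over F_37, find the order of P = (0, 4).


Compute successive multiples of P until we hit O:
  1P = (0, 4)
  2P = (9, 23)
  3P = (32, 23)
  4P = (15, 16)
  5P = (33, 14)
  6P = (1, 17)
  7P = (20, 32)
  8P = (16, 18)
  ... (continuing to 37P)
  37P = O

ord(P) = 37


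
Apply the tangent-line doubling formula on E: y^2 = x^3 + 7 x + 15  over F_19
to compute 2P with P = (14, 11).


Doubling: s = (3 x1^2 + a) / (2 y1)
s = (3*14^2 + 7) / (2*11) mod 19 = 2
x3 = s^2 - 2 x1 mod 19 = 2^2 - 2*14 = 14
y3 = s (x1 - x3) - y1 mod 19 = 2 * (14 - 14) - 11 = 8

2P = (14, 8)


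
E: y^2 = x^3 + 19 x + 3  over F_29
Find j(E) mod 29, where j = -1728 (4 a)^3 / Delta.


Delta = -16(4 a^3 + 27 b^2) mod 29 = 24
-1728 * (4 a)^3 = -1728 * (4*19)^3 mod 29 = 7
j = 7 * 24^(-1) mod 29 = 16

j = 16 (mod 29)


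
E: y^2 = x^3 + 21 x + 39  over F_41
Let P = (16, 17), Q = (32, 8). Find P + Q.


P != Q, so use the chord formula.
s = (y2 - y1) / (x2 - x1) = (32) / (16) mod 41 = 2
x3 = s^2 - x1 - x2 mod 41 = 2^2 - 16 - 32 = 38
y3 = s (x1 - x3) - y1 mod 41 = 2 * (16 - 38) - 17 = 21

P + Q = (38, 21)


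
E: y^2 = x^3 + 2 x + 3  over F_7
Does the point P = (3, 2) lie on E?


Check whether y^2 = x^3 + 2 x + 3 (mod 7) for (x, y) = (3, 2).
LHS: y^2 = 2^2 mod 7 = 4
RHS: x^3 + 2 x + 3 = 3^3 + 2*3 + 3 mod 7 = 1
LHS != RHS

No, not on the curve


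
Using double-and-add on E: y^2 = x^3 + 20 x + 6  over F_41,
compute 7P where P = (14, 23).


k = 7 = 111_2 (binary, LSB first: 111)
Double-and-add from P = (14, 23):
  bit 0 = 1: acc = O + (14, 23) = (14, 23)
  bit 1 = 1: acc = (14, 23) + (33, 20) = (39, 9)
  bit 2 = 1: acc = (39, 9) + (24, 40) = (24, 1)

7P = (24, 1)


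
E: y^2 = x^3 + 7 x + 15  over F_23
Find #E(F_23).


For each x in F_23, count y with y^2 = x^3 + 7 x + 15 mod 23:
  x = 1: RHS = 0, y in [0]  -> 1 point(s)
  x = 7: RHS = 16, y in [4, 19]  -> 2 point(s)
  x = 8: RHS = 8, y in [10, 13]  -> 2 point(s)
  x = 9: RHS = 2, y in [5, 18]  -> 2 point(s)
  x = 10: RHS = 4, y in [2, 21]  -> 2 point(s)
  x = 13: RHS = 3, y in [7, 16]  -> 2 point(s)
  x = 18: RHS = 16, y in [4, 19]  -> 2 point(s)
  x = 20: RHS = 13, y in [6, 17]  -> 2 point(s)
  x = 21: RHS = 16, y in [4, 19]  -> 2 point(s)
Affine points: 17. Add the point at infinity: total = 18.

#E(F_23) = 18


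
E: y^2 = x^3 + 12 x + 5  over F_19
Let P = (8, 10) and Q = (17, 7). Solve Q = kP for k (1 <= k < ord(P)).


Enumerate multiples of P until we hit Q = (17, 7):
  1P = (8, 10)
  2P = (9, 14)
  3P = (18, 7)
  4P = (10, 2)
  5P = (17, 7)
Match found at i = 5.

k = 5


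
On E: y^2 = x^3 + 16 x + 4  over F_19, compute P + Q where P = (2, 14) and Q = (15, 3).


P != Q, so use the chord formula.
s = (y2 - y1) / (x2 - x1) = (8) / (13) mod 19 = 5
x3 = s^2 - x1 - x2 mod 19 = 5^2 - 2 - 15 = 8
y3 = s (x1 - x3) - y1 mod 19 = 5 * (2 - 8) - 14 = 13

P + Q = (8, 13)


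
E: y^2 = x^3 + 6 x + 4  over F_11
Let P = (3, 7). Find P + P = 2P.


Doubling: s = (3 x1^2 + a) / (2 y1)
s = (3*3^2 + 6) / (2*7) mod 11 = 0
x3 = s^2 - 2 x1 mod 11 = 0^2 - 2*3 = 5
y3 = s (x1 - x3) - y1 mod 11 = 0 * (3 - 5) - 7 = 4

2P = (5, 4)


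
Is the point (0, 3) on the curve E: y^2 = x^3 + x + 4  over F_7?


Check whether y^2 = x^3 + 1 x + 4 (mod 7) for (x, y) = (0, 3).
LHS: y^2 = 3^2 mod 7 = 2
RHS: x^3 + 1 x + 4 = 0^3 + 1*0 + 4 mod 7 = 4
LHS != RHS

No, not on the curve


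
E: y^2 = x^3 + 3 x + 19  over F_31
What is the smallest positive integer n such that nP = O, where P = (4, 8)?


Compute successive multiples of P until we hit O:
  1P = (4, 8)
  2P = (11, 22)
  3P = (20, 22)
  4P = (16, 28)
  5P = (0, 9)
  6P = (29, 6)
  7P = (5, 2)
  8P = (27, 6)
  ... (continuing to 34P)
  34P = O

ord(P) = 34


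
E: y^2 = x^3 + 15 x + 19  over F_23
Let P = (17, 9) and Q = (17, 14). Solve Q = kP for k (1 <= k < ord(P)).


Enumerate multiples of P until we hit Q = (17, 14):
  1P = (17, 9)
  2P = (21, 2)
  3P = (1, 9)
  4P = (5, 14)
  5P = (9, 3)
  6P = (22, 16)
  7P = (20, 19)
  8P = (15, 13)
  9P = (18, 16)
  10P = (14, 12)
  11P = (16, 13)
  12P = (6, 16)
  13P = (12, 15)
  14P = (12, 8)
  15P = (6, 7)
  16P = (16, 10)
  17P = (14, 11)
  18P = (18, 7)
  19P = (15, 10)
  20P = (20, 4)
  21P = (22, 7)
  22P = (9, 20)
  23P = (5, 9)
  24P = (1, 14)
  25P = (21, 21)
  26P = (17, 14)
Match found at i = 26.

k = 26


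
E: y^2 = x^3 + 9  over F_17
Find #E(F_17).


For each x in F_17, count y with y^2 = x^3 + 0 x + 9 mod 17:
  x = 0: RHS = 9, y in [3, 14]  -> 2 point(s)
  x = 2: RHS = 0, y in [0]  -> 1 point(s)
  x = 3: RHS = 2, y in [6, 11]  -> 2 point(s)
  x = 5: RHS = 15, y in [7, 10]  -> 2 point(s)
  x = 6: RHS = 4, y in [2, 15]  -> 2 point(s)
  x = 13: RHS = 13, y in [8, 9]  -> 2 point(s)
  x = 14: RHS = 16, y in [4, 13]  -> 2 point(s)
  x = 15: RHS = 1, y in [1, 16]  -> 2 point(s)
  x = 16: RHS = 8, y in [5, 12]  -> 2 point(s)
Affine points: 17. Add the point at infinity: total = 18.

#E(F_17) = 18


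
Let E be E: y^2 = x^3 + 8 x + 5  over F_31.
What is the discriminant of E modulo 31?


4 a^3 + 27 b^2 = 4*8^3 + 27*5^2 = 2048 + 675 = 2723
Delta = -16 * (2723) = -43568
Delta mod 31 = 18

Delta = 18 (mod 31)


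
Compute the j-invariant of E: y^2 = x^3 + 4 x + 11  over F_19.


Delta = -16(4 a^3 + 27 b^2) mod 19 = 5
-1728 * (4 a)^3 = -1728 * (4*4)^3 mod 19 = 11
j = 11 * 5^(-1) mod 19 = 6

j = 6 (mod 19)


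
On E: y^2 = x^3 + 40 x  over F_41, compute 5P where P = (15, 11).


k = 5 = 101_2 (binary, LSB first: 101)
Double-and-add from P = (15, 11):
  bit 0 = 1: acc = O + (15, 11) = (15, 11)
  bit 1 = 0: acc unchanged = (15, 11)
  bit 2 = 1: acc = (15, 11) + (0, 0) = (30, 19)

5P = (30, 19)


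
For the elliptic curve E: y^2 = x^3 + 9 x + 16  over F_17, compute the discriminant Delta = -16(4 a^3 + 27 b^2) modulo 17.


4 a^3 + 27 b^2 = 4*9^3 + 27*16^2 = 2916 + 6912 = 9828
Delta = -16 * (9828) = -157248
Delta mod 17 = 2

Delta = 2 (mod 17)


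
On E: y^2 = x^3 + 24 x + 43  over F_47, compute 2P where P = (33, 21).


Doubling: s = (3 x1^2 + a) / (2 y1)
s = (3*33^2 + 24) / (2*21) mod 47 = 28
x3 = s^2 - 2 x1 mod 47 = 28^2 - 2*33 = 13
y3 = s (x1 - x3) - y1 mod 47 = 28 * (33 - 13) - 21 = 22

2P = (13, 22)


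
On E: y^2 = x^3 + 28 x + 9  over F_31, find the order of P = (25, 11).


Compute successive multiples of P until we hit O:
  1P = (25, 11)
  2P = (0, 28)
  3P = (8, 1)
  4P = (8, 30)
  5P = (0, 3)
  6P = (25, 20)
  7P = O

ord(P) = 7


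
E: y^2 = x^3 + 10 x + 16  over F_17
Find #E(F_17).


For each x in F_17, count y with y^2 = x^3 + 10 x + 16 mod 17:
  x = 0: RHS = 16, y in [4, 13]  -> 2 point(s)
  x = 4: RHS = 1, y in [1, 16]  -> 2 point(s)
  x = 5: RHS = 4, y in [2, 15]  -> 2 point(s)
  x = 7: RHS = 4, y in [2, 15]  -> 2 point(s)
  x = 8: RHS = 13, y in [8, 9]  -> 2 point(s)
  x = 9: RHS = 2, y in [6, 11]  -> 2 point(s)
Affine points: 12. Add the point at infinity: total = 13.

#E(F_17) = 13


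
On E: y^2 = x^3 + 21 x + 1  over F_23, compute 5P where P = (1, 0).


k = 5 = 101_2 (binary, LSB first: 101)
Double-and-add from P = (1, 0):
  bit 0 = 1: acc = O + (1, 0) = (1, 0)
  bit 1 = 0: acc unchanged = (1, 0)
  bit 2 = 1: acc = (1, 0) + O = (1, 0)

5P = (1, 0)


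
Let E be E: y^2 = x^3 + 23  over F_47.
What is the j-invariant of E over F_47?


Delta = -16(4 a^3 + 27 b^2) mod 47 = 33
-1728 * (4 a)^3 = -1728 * (4*0)^3 mod 47 = 0
j = 0 * 33^(-1) mod 47 = 0

j = 0 (mod 47)


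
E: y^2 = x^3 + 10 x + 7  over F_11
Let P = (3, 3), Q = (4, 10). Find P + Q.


P != Q, so use the chord formula.
s = (y2 - y1) / (x2 - x1) = (7) / (1) mod 11 = 7
x3 = s^2 - x1 - x2 mod 11 = 7^2 - 3 - 4 = 9
y3 = s (x1 - x3) - y1 mod 11 = 7 * (3 - 9) - 3 = 10

P + Q = (9, 10)


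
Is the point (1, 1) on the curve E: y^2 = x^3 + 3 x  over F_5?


Check whether y^2 = x^3 + 3 x + 0 (mod 5) for (x, y) = (1, 1).
LHS: y^2 = 1^2 mod 5 = 1
RHS: x^3 + 3 x + 0 = 1^3 + 3*1 + 0 mod 5 = 4
LHS != RHS

No, not on the curve


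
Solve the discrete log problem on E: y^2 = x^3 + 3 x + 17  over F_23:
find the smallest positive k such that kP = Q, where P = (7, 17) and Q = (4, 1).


Enumerate multiples of P until we hit Q = (4, 1):
  1P = (7, 17)
  2P = (10, 9)
  3P = (8, 1)
  4P = (11, 1)
  5P = (21, 16)
  6P = (20, 2)
  7P = (4, 22)
  8P = (2, 13)
  9P = (22, 17)
  10P = (17, 6)
  11P = (17, 17)
  12P = (22, 6)
  13P = (2, 10)
  14P = (4, 1)
Match found at i = 14.

k = 14


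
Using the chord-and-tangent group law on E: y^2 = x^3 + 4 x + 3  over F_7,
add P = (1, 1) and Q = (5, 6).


P != Q, so use the chord formula.
s = (y2 - y1) / (x2 - x1) = (5) / (4) mod 7 = 3
x3 = s^2 - x1 - x2 mod 7 = 3^2 - 1 - 5 = 3
y3 = s (x1 - x3) - y1 mod 7 = 3 * (1 - 3) - 1 = 0

P + Q = (3, 0)


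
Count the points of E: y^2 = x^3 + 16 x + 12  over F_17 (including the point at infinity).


For each x in F_17, count y with y^2 = x^3 + 16 x + 12 mod 17:
  x = 2: RHS = 1, y in [1, 16]  -> 2 point(s)
  x = 3: RHS = 2, y in [6, 11]  -> 2 point(s)
  x = 4: RHS = 4, y in [2, 15]  -> 2 point(s)
  x = 5: RHS = 13, y in [8, 9]  -> 2 point(s)
  x = 6: RHS = 1, y in [1, 16]  -> 2 point(s)
  x = 7: RHS = 8, y in [5, 12]  -> 2 point(s)
  x = 9: RHS = 1, y in [1, 16]  -> 2 point(s)
  x = 10: RHS = 16, y in [4, 13]  -> 2 point(s)
Affine points: 16. Add the point at infinity: total = 17.

#E(F_17) = 17


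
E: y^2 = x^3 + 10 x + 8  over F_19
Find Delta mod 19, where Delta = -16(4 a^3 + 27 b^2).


4 a^3 + 27 b^2 = 4*10^3 + 27*8^2 = 4000 + 1728 = 5728
Delta = -16 * (5728) = -91648
Delta mod 19 = 8

Delta = 8 (mod 19)


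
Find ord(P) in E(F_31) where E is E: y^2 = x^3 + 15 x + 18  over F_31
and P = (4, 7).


Compute successive multiples of P until we hit O:
  1P = (4, 7)
  2P = (20, 14)
  3P = (17, 28)
  4P = (26, 29)
  5P = (2, 26)
  6P = (30, 23)
  7P = (6, 18)
  8P = (28, 16)
  ... (continuing to 37P)
  37P = O

ord(P) = 37


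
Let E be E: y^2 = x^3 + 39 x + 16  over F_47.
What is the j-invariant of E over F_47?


Delta = -16(4 a^3 + 27 b^2) mod 47 = 8
-1728 * (4 a)^3 = -1728 * (4*39)^3 mod 47 = 42
j = 42 * 8^(-1) mod 47 = 17

j = 17 (mod 47)


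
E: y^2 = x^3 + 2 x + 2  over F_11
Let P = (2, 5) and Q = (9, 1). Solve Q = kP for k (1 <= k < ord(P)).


Enumerate multiples of P until we hit Q = (9, 1):
  1P = (2, 5)
  2P = (5, 4)
  3P = (9, 1)
Match found at i = 3.

k = 3


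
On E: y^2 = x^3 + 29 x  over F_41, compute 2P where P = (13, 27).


Doubling: s = (3 x1^2 + a) / (2 y1)
s = (3*13^2 + 29) / (2*27) mod 41 = 16
x3 = s^2 - 2 x1 mod 41 = 16^2 - 2*13 = 25
y3 = s (x1 - x3) - y1 mod 41 = 16 * (13 - 25) - 27 = 27

2P = (25, 27)


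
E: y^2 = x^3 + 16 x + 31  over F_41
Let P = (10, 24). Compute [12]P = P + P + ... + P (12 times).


k = 12 = 1100_2 (binary, LSB first: 0011)
Double-and-add from P = (10, 24):
  bit 0 = 0: acc unchanged = O
  bit 1 = 0: acc unchanged = O
  bit 2 = 1: acc = O + (5, 20) = (5, 20)
  bit 3 = 1: acc = (5, 20) + (30, 0) = (5, 21)

12P = (5, 21)


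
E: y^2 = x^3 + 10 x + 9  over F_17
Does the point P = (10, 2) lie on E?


Check whether y^2 = x^3 + 10 x + 9 (mod 17) for (x, y) = (10, 2).
LHS: y^2 = 2^2 mod 17 = 4
RHS: x^3 + 10 x + 9 = 10^3 + 10*10 + 9 mod 17 = 4
LHS = RHS

Yes, on the curve


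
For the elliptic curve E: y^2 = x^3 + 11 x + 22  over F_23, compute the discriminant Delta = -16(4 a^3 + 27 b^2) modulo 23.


4 a^3 + 27 b^2 = 4*11^3 + 27*22^2 = 5324 + 13068 = 18392
Delta = -16 * (18392) = -294272
Delta mod 23 = 13

Delta = 13 (mod 23)


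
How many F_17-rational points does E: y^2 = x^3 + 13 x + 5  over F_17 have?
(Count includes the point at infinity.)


For each x in F_17, count y with y^2 = x^3 + 13 x + 5 mod 17:
  x = 1: RHS = 2, y in [6, 11]  -> 2 point(s)
  x = 4: RHS = 2, y in [6, 11]  -> 2 point(s)
  x = 5: RHS = 8, y in [5, 12]  -> 2 point(s)
  x = 8: RHS = 9, y in [3, 14]  -> 2 point(s)
  x = 9: RHS = 1, y in [1, 16]  -> 2 point(s)
  x = 10: RHS = 13, y in [8, 9]  -> 2 point(s)
  x = 11: RHS = 0, y in [0]  -> 1 point(s)
  x = 12: RHS = 2, y in [6, 11]  -> 2 point(s)
  x = 13: RHS = 8, y in [5, 12]  -> 2 point(s)
  x = 16: RHS = 8, y in [5, 12]  -> 2 point(s)
Affine points: 19. Add the point at infinity: total = 20.

#E(F_17) = 20


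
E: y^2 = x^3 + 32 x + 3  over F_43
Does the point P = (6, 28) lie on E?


Check whether y^2 = x^3 + 32 x + 3 (mod 43) for (x, y) = (6, 28).
LHS: y^2 = 28^2 mod 43 = 10
RHS: x^3 + 32 x + 3 = 6^3 + 32*6 + 3 mod 43 = 24
LHS != RHS

No, not on the curve


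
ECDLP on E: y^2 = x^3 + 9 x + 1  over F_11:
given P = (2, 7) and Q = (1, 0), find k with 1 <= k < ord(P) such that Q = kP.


Enumerate multiples of P until we hit Q = (1, 0):
  1P = (2, 7)
  2P = (1, 0)
Match found at i = 2.

k = 2


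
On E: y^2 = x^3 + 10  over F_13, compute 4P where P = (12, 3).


k = 4 = 100_2 (binary, LSB first: 001)
Double-and-add from P = (12, 3):
  bit 0 = 0: acc unchanged = O
  bit 1 = 0: acc unchanged = O
  bit 2 = 1: acc = O + (12, 3) = (12, 3)

4P = (12, 3)


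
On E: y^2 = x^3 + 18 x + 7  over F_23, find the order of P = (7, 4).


Compute successive multiples of P until we hit O:
  1P = (7, 4)
  2P = (15, 15)
  3P = (9, 22)
  4P = (19, 3)
  5P = (1, 7)
  6P = (21, 3)
  7P = (20, 15)
  8P = (14, 6)
  ... (continuing to 22P)
  22P = O

ord(P) = 22


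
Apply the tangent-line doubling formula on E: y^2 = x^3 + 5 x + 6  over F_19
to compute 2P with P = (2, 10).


Doubling: s = (3 x1^2 + a) / (2 y1)
s = (3*2^2 + 5) / (2*10) mod 19 = 17
x3 = s^2 - 2 x1 mod 19 = 17^2 - 2*2 = 0
y3 = s (x1 - x3) - y1 mod 19 = 17 * (2 - 0) - 10 = 5

2P = (0, 5)


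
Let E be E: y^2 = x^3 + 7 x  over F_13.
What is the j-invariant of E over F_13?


Delta = -16(4 a^3 + 27 b^2) mod 13 = 5
-1728 * (4 a)^3 = -1728 * (4*7)^3 mod 13 = 8
j = 8 * 5^(-1) mod 13 = 12

j = 12 (mod 13)


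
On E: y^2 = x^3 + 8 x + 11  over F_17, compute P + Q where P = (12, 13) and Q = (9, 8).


P != Q, so use the chord formula.
s = (y2 - y1) / (x2 - x1) = (12) / (14) mod 17 = 13
x3 = s^2 - x1 - x2 mod 17 = 13^2 - 12 - 9 = 12
y3 = s (x1 - x3) - y1 mod 17 = 13 * (12 - 12) - 13 = 4

P + Q = (12, 4)


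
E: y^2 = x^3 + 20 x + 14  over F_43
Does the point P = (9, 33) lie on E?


Check whether y^2 = x^3 + 20 x + 14 (mod 43) for (x, y) = (9, 33).
LHS: y^2 = 33^2 mod 43 = 14
RHS: x^3 + 20 x + 14 = 9^3 + 20*9 + 14 mod 43 = 20
LHS != RHS

No, not on the curve


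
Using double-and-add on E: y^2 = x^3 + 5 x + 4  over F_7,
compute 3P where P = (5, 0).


k = 3 = 11_2 (binary, LSB first: 11)
Double-and-add from P = (5, 0):
  bit 0 = 1: acc = O + (5, 0) = (5, 0)
  bit 1 = 1: acc = (5, 0) + O = (5, 0)

3P = (5, 0)


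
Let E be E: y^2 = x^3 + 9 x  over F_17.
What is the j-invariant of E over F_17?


Delta = -16(4 a^3 + 27 b^2) mod 17 = 9
-1728 * (4 a)^3 = -1728 * (4*9)^3 mod 17 = 14
j = 14 * 9^(-1) mod 17 = 11

j = 11 (mod 17)


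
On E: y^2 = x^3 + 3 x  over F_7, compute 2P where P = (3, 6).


Doubling: s = (3 x1^2 + a) / (2 y1)
s = (3*3^2 + 3) / (2*6) mod 7 = 6
x3 = s^2 - 2 x1 mod 7 = 6^2 - 2*3 = 2
y3 = s (x1 - x3) - y1 mod 7 = 6 * (3 - 2) - 6 = 0

2P = (2, 0)


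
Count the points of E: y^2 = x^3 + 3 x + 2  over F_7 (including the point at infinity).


For each x in F_7, count y with y^2 = x^3 + 3 x + 2 mod 7:
  x = 0: RHS = 2, y in [3, 4]  -> 2 point(s)
  x = 2: RHS = 2, y in [3, 4]  -> 2 point(s)
  x = 4: RHS = 1, y in [1, 6]  -> 2 point(s)
  x = 5: RHS = 2, y in [3, 4]  -> 2 point(s)
Affine points: 8. Add the point at infinity: total = 9.

#E(F_7) = 9


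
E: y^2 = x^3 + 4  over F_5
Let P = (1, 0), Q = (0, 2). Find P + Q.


P != Q, so use the chord formula.
s = (y2 - y1) / (x2 - x1) = (2) / (4) mod 5 = 3
x3 = s^2 - x1 - x2 mod 5 = 3^2 - 1 - 0 = 3
y3 = s (x1 - x3) - y1 mod 5 = 3 * (1 - 3) - 0 = 4

P + Q = (3, 4)


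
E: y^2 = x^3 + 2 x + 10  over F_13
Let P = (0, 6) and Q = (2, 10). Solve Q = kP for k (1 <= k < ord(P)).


Enumerate multiples of P until we hit Q = (2, 10):
  1P = (0, 6)
  2P = (4, 2)
  3P = (10, 4)
  4P = (2, 10)
Match found at i = 4.

k = 4


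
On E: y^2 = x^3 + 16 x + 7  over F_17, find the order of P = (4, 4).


Compute successive multiples of P until we hit O:
  1P = (4, 4)
  2P = (5, 5)
  3P = (9, 8)
  4P = (6, 8)
  5P = (11, 16)
  6P = (15, 16)
  7P = (2, 9)
  8P = (13, 10)
  ... (continuing to 20P)
  20P = O

ord(P) = 20


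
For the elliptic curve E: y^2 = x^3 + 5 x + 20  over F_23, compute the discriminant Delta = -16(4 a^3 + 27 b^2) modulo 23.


4 a^3 + 27 b^2 = 4*5^3 + 27*20^2 = 500 + 10800 = 11300
Delta = -16 * (11300) = -180800
Delta mod 23 = 3

Delta = 3 (mod 23)


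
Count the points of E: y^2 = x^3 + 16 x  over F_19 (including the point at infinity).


For each x in F_19, count y with y^2 = x^3 + 16 x + 0 mod 19:
  x = 0: RHS = 0, y in [0]  -> 1 point(s)
  x = 1: RHS = 17, y in [6, 13]  -> 2 point(s)
  x = 10: RHS = 1, y in [1, 18]  -> 2 point(s)
  x = 11: RHS = 6, y in [5, 14]  -> 2 point(s)
  x = 12: RHS = 1, y in [1, 18]  -> 2 point(s)
  x = 13: RHS = 11, y in [7, 12]  -> 2 point(s)
  x = 14: RHS = 4, y in [2, 17]  -> 2 point(s)
  x = 15: RHS = 5, y in [9, 10]  -> 2 point(s)
  x = 16: RHS = 1, y in [1, 18]  -> 2 point(s)
  x = 17: RHS = 17, y in [6, 13]  -> 2 point(s)
Affine points: 19. Add the point at infinity: total = 20.

#E(F_19) = 20


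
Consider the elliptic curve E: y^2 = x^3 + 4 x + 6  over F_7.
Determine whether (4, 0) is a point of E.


Check whether y^2 = x^3 + 4 x + 6 (mod 7) for (x, y) = (4, 0).
LHS: y^2 = 0^2 mod 7 = 0
RHS: x^3 + 4 x + 6 = 4^3 + 4*4 + 6 mod 7 = 2
LHS != RHS

No, not on the curve


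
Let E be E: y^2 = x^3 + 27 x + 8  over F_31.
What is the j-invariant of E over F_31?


Delta = -16(4 a^3 + 27 b^2) mod 31 = 8
-1728 * (4 a)^3 = -1728 * (4*27)^3 mod 31 = 30
j = 30 * 8^(-1) mod 31 = 27

j = 27 (mod 31)


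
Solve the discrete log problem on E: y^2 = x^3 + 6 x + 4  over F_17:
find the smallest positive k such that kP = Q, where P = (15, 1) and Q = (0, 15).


Enumerate multiples of P until we hit Q = (0, 15):
  1P = (15, 1)
  2P = (0, 15)
Match found at i = 2.

k = 2


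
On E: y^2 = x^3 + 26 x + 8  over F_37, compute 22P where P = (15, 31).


k = 22 = 10110_2 (binary, LSB first: 01101)
Double-and-add from P = (15, 31):
  bit 0 = 0: acc unchanged = O
  bit 1 = 1: acc = O + (6, 26) = (6, 26)
  bit 2 = 1: acc = (6, 26) + (4, 19) = (30, 1)
  bit 3 = 0: acc unchanged = (30, 1)
  bit 4 = 1: acc = (30, 1) + (32, 7) = (21, 26)

22P = (21, 26)


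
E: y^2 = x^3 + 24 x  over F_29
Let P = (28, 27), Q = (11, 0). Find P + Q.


P != Q, so use the chord formula.
s = (y2 - y1) / (x2 - x1) = (2) / (12) mod 29 = 5
x3 = s^2 - x1 - x2 mod 29 = 5^2 - 28 - 11 = 15
y3 = s (x1 - x3) - y1 mod 29 = 5 * (28 - 15) - 27 = 9

P + Q = (15, 9)


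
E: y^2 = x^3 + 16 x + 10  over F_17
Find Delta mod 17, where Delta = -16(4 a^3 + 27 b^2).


4 a^3 + 27 b^2 = 4*16^3 + 27*10^2 = 16384 + 2700 = 19084
Delta = -16 * (19084) = -305344
Delta mod 17 = 10

Delta = 10 (mod 17)


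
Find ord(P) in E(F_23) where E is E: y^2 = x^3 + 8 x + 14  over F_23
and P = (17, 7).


Compute successive multiples of P until we hit O:
  1P = (17, 7)
  2P = (14, 8)
  3P = (10, 6)
  4P = (4, 8)
  5P = (5, 8)
  6P = (5, 15)
  7P = (4, 15)
  8P = (10, 17)
  ... (continuing to 11P)
  11P = O

ord(P) = 11


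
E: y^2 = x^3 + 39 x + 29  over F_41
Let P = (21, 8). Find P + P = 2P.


Doubling: s = (3 x1^2 + a) / (2 y1)
s = (3*21^2 + 39) / (2*8) mod 41 = 39
x3 = s^2 - 2 x1 mod 41 = 39^2 - 2*21 = 3
y3 = s (x1 - x3) - y1 mod 41 = 39 * (21 - 3) - 8 = 38

2P = (3, 38)


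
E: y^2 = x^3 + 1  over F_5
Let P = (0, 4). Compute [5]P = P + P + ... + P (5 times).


k = 5 = 101_2 (binary, LSB first: 101)
Double-and-add from P = (0, 4):
  bit 0 = 1: acc = O + (0, 4) = (0, 4)
  bit 1 = 0: acc unchanged = (0, 4)
  bit 2 = 1: acc = (0, 4) + (0, 4) = (0, 1)

5P = (0, 1)


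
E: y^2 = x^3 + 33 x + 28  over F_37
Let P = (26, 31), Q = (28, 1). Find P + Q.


P != Q, so use the chord formula.
s = (y2 - y1) / (x2 - x1) = (7) / (2) mod 37 = 22
x3 = s^2 - x1 - x2 mod 37 = 22^2 - 26 - 28 = 23
y3 = s (x1 - x3) - y1 mod 37 = 22 * (26 - 23) - 31 = 35

P + Q = (23, 35)


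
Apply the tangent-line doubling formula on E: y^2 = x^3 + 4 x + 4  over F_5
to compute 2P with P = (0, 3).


Doubling: s = (3 x1^2 + a) / (2 y1)
s = (3*0^2 + 4) / (2*3) mod 5 = 4
x3 = s^2 - 2 x1 mod 5 = 4^2 - 2*0 = 1
y3 = s (x1 - x3) - y1 mod 5 = 4 * (0 - 1) - 3 = 3

2P = (1, 3)


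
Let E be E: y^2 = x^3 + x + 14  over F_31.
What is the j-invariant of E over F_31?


Delta = -16(4 a^3 + 27 b^2) mod 31 = 18
-1728 * (4 a)^3 = -1728 * (4*1)^3 mod 31 = 16
j = 16 * 18^(-1) mod 31 = 25

j = 25 (mod 31)


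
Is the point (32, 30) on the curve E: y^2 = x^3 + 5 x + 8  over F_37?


Check whether y^2 = x^3 + 5 x + 8 (mod 37) for (x, y) = (32, 30).
LHS: y^2 = 30^2 mod 37 = 12
RHS: x^3 + 5 x + 8 = 32^3 + 5*32 + 8 mod 37 = 6
LHS != RHS

No, not on the curve


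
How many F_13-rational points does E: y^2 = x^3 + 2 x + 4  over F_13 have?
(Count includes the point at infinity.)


For each x in F_13, count y with y^2 = x^3 + 2 x + 4 mod 13:
  x = 0: RHS = 4, y in [2, 11]  -> 2 point(s)
  x = 2: RHS = 3, y in [4, 9]  -> 2 point(s)
  x = 5: RHS = 9, y in [3, 10]  -> 2 point(s)
  x = 7: RHS = 10, y in [6, 7]  -> 2 point(s)
  x = 8: RHS = 12, y in [5, 8]  -> 2 point(s)
  x = 9: RHS = 10, y in [6, 7]  -> 2 point(s)
  x = 10: RHS = 10, y in [6, 7]  -> 2 point(s)
  x = 12: RHS = 1, y in [1, 12]  -> 2 point(s)
Affine points: 16. Add the point at infinity: total = 17.

#E(F_13) = 17


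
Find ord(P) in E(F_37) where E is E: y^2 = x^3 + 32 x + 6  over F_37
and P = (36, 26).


Compute successive multiples of P until we hit O:
  1P = (36, 26)
  2P = (28, 5)
  3P = (14, 4)
  4P = (25, 22)
  5P = (22, 6)
  6P = (12, 3)
  7P = (23, 25)
  8P = (8, 16)
  ... (continuing to 31P)
  31P = O

ord(P) = 31


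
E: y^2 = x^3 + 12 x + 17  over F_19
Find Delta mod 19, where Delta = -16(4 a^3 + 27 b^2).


4 a^3 + 27 b^2 = 4*12^3 + 27*17^2 = 6912 + 7803 = 14715
Delta = -16 * (14715) = -235440
Delta mod 19 = 8

Delta = 8 (mod 19)


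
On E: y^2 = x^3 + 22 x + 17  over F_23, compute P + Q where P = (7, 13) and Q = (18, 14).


P != Q, so use the chord formula.
s = (y2 - y1) / (x2 - x1) = (1) / (11) mod 23 = 21
x3 = s^2 - x1 - x2 mod 23 = 21^2 - 7 - 18 = 2
y3 = s (x1 - x3) - y1 mod 23 = 21 * (7 - 2) - 13 = 0

P + Q = (2, 0)


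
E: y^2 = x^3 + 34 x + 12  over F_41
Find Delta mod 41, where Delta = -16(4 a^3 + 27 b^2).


4 a^3 + 27 b^2 = 4*34^3 + 27*12^2 = 157216 + 3888 = 161104
Delta = -16 * (161104) = -2577664
Delta mod 41 = 6

Delta = 6 (mod 41)


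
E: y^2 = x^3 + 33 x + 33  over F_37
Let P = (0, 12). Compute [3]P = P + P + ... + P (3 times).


k = 3 = 11_2 (binary, LSB first: 11)
Double-and-add from P = (0, 12):
  bit 0 = 1: acc = O + (0, 12) = (0, 12)
  bit 1 = 1: acc = (0, 12) + (36, 31) = (29, 21)

3P = (29, 21)


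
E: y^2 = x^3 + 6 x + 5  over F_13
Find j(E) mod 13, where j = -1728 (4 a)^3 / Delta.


Delta = -16(4 a^3 + 27 b^2) mod 13 = 11
-1728 * (4 a)^3 = -1728 * (4*6)^3 mod 13 = 5
j = 5 * 11^(-1) mod 13 = 4

j = 4 (mod 13)


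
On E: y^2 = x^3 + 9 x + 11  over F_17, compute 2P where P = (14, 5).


Doubling: s = (3 x1^2 + a) / (2 y1)
s = (3*14^2 + 9) / (2*5) mod 17 = 7
x3 = s^2 - 2 x1 mod 17 = 7^2 - 2*14 = 4
y3 = s (x1 - x3) - y1 mod 17 = 7 * (14 - 4) - 5 = 14

2P = (4, 14)


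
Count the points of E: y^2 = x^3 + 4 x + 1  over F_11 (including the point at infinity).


For each x in F_11, count y with y^2 = x^3 + 4 x + 1 mod 11:
  x = 0: RHS = 1, y in [1, 10]  -> 2 point(s)
  x = 4: RHS = 4, y in [2, 9]  -> 2 point(s)
  x = 5: RHS = 3, y in [5, 6]  -> 2 point(s)
  x = 7: RHS = 9, y in [3, 8]  -> 2 point(s)
Affine points: 8. Add the point at infinity: total = 9.

#E(F_11) = 9


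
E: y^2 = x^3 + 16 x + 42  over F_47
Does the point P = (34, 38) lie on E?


Check whether y^2 = x^3 + 16 x + 42 (mod 47) for (x, y) = (34, 38).
LHS: y^2 = 38^2 mod 47 = 34
RHS: x^3 + 16 x + 42 = 34^3 + 16*34 + 42 mod 47 = 34
LHS = RHS

Yes, on the curve


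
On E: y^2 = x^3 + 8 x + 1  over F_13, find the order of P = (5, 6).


Compute successive multiples of P until we hit O:
  1P = (5, 6)
  2P = (2, 5)
  3P = (9, 10)
  4P = (0, 12)
  5P = (11, 9)
  6P = (7, 6)
  7P = (1, 7)
  8P = (3, 0)
  ... (continuing to 16P)
  16P = O

ord(P) = 16


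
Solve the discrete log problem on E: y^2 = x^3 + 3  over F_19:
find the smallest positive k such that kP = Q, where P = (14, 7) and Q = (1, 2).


Enumerate multiples of P until we hit Q = (1, 2):
  1P = (14, 7)
  2P = (7, 2)
  3P = (2, 7)
  4P = (3, 12)
  5P = (11, 2)
  6P = (1, 2)
Match found at i = 6.

k = 6


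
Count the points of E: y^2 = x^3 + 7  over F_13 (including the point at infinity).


For each x in F_13, count y with y^2 = x^3 + 0 x + 7 mod 13:
  x = 7: RHS = 12, y in [5, 8]  -> 2 point(s)
  x = 8: RHS = 12, y in [5, 8]  -> 2 point(s)
  x = 11: RHS = 12, y in [5, 8]  -> 2 point(s)
Affine points: 6. Add the point at infinity: total = 7.

#E(F_13) = 7


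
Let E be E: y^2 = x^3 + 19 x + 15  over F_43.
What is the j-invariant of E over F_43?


Delta = -16(4 a^3 + 27 b^2) mod 43 = 34
-1728 * (4 a)^3 = -1728 * (4*19)^3 mod 43 = 2
j = 2 * 34^(-1) mod 43 = 38

j = 38 (mod 43)


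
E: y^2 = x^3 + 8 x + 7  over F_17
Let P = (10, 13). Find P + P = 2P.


Doubling: s = (3 x1^2 + a) / (2 y1)
s = (3*10^2 + 8) / (2*13) mod 17 = 4
x3 = s^2 - 2 x1 mod 17 = 4^2 - 2*10 = 13
y3 = s (x1 - x3) - y1 mod 17 = 4 * (10 - 13) - 13 = 9

2P = (13, 9)


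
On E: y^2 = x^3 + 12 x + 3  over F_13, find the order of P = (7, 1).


Compute successive multiples of P until we hit O:
  1P = (7, 1)
  2P = (11, 6)
  3P = (12, 9)
  4P = (8, 0)
  5P = (12, 4)
  6P = (11, 7)
  7P = (7, 12)
  8P = O

ord(P) = 8


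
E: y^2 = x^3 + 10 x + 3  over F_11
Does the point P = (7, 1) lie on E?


Check whether y^2 = x^3 + 10 x + 3 (mod 11) for (x, y) = (7, 1).
LHS: y^2 = 1^2 mod 11 = 1
RHS: x^3 + 10 x + 3 = 7^3 + 10*7 + 3 mod 11 = 9
LHS != RHS

No, not on the curve


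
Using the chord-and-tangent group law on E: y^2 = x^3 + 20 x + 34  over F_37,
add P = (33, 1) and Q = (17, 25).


P != Q, so use the chord formula.
s = (y2 - y1) / (x2 - x1) = (24) / (21) mod 37 = 17
x3 = s^2 - x1 - x2 mod 37 = 17^2 - 33 - 17 = 17
y3 = s (x1 - x3) - y1 mod 37 = 17 * (33 - 17) - 1 = 12

P + Q = (17, 12)


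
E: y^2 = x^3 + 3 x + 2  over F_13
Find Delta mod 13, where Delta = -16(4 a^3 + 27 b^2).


4 a^3 + 27 b^2 = 4*3^3 + 27*2^2 = 108 + 108 = 216
Delta = -16 * (216) = -3456
Delta mod 13 = 2

Delta = 2 (mod 13)


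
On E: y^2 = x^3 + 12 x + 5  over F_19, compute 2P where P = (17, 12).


k = 2 = 10_2 (binary, LSB first: 01)
Double-and-add from P = (17, 12):
  bit 0 = 0: acc unchanged = O
  bit 1 = 1: acc = O + (5, 0) = (5, 0)

2P = (5, 0)


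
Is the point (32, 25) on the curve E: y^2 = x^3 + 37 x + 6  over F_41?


Check whether y^2 = x^3 + 37 x + 6 (mod 41) for (x, y) = (32, 25).
LHS: y^2 = 25^2 mod 41 = 10
RHS: x^3 + 37 x + 6 = 32^3 + 37*32 + 6 mod 41 = 10
LHS = RHS

Yes, on the curve


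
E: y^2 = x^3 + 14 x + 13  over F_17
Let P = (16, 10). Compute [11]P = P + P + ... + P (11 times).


k = 11 = 1011_2 (binary, LSB first: 1101)
Double-and-add from P = (16, 10):
  bit 0 = 1: acc = O + (16, 10) = (16, 10)
  bit 1 = 1: acc = (16, 10) + (2, 7) = (0, 8)
  bit 2 = 0: acc unchanged = (0, 8)
  bit 3 = 1: acc = (0, 8) + (8, 12) = (5, 15)

11P = (5, 15)


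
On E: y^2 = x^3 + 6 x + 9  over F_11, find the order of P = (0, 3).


Compute successive multiples of P until we hit O:
  1P = (0, 3)
  2P = (1, 7)
  3P = (4, 3)
  4P = (7, 8)
  5P = (9, 0)
  6P = (7, 3)
  7P = (4, 8)
  8P = (1, 4)
  ... (continuing to 10P)
  10P = O

ord(P) = 10


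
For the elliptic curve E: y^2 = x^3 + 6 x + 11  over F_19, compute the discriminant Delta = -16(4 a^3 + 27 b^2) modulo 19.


4 a^3 + 27 b^2 = 4*6^3 + 27*11^2 = 864 + 3267 = 4131
Delta = -16 * (4131) = -66096
Delta mod 19 = 5

Delta = 5 (mod 19)


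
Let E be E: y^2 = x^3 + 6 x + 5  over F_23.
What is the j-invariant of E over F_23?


Delta = -16(4 a^3 + 27 b^2) mod 23 = 9
-1728 * (4 a)^3 = -1728 * (4*6)^3 mod 23 = 20
j = 20 * 9^(-1) mod 23 = 15

j = 15 (mod 23)


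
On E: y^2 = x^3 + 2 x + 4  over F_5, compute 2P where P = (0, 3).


Doubling: s = (3 x1^2 + a) / (2 y1)
s = (3*0^2 + 2) / (2*3) mod 5 = 2
x3 = s^2 - 2 x1 mod 5 = 2^2 - 2*0 = 4
y3 = s (x1 - x3) - y1 mod 5 = 2 * (0 - 4) - 3 = 4

2P = (4, 4)


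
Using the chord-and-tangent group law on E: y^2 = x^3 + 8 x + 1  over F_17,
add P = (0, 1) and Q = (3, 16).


P != Q, so use the chord formula.
s = (y2 - y1) / (x2 - x1) = (15) / (3) mod 17 = 5
x3 = s^2 - x1 - x2 mod 17 = 5^2 - 0 - 3 = 5
y3 = s (x1 - x3) - y1 mod 17 = 5 * (0 - 5) - 1 = 8

P + Q = (5, 8)


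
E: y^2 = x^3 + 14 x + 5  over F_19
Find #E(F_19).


For each x in F_19, count y with y^2 = x^3 + 14 x + 5 mod 19:
  x = 0: RHS = 5, y in [9, 10]  -> 2 point(s)
  x = 1: RHS = 1, y in [1, 18]  -> 2 point(s)
  x = 3: RHS = 17, y in [6, 13]  -> 2 point(s)
  x = 4: RHS = 11, y in [7, 12]  -> 2 point(s)
  x = 6: RHS = 1, y in [1, 18]  -> 2 point(s)
  x = 7: RHS = 9, y in [3, 16]  -> 2 point(s)
  x = 9: RHS = 5, y in [9, 10]  -> 2 point(s)
  x = 10: RHS = 5, y in [9, 10]  -> 2 point(s)
  x = 12: RHS = 1, y in [1, 18]  -> 2 point(s)
  x = 13: RHS = 9, y in [3, 16]  -> 2 point(s)
  x = 14: RHS = 0, y in [0]  -> 1 point(s)
  x = 17: RHS = 7, y in [8, 11]  -> 2 point(s)
  x = 18: RHS = 9, y in [3, 16]  -> 2 point(s)
Affine points: 25. Add the point at infinity: total = 26.

#E(F_19) = 26


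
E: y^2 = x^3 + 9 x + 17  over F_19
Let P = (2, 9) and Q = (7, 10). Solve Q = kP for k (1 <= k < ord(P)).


Enumerate multiples of P until we hit Q = (7, 10):
  1P = (2, 9)
  2P = (0, 6)
  3P = (5, 15)
  4P = (16, 1)
  5P = (18, 11)
  6P = (10, 9)
  7P = (7, 10)
Match found at i = 7.

k = 7


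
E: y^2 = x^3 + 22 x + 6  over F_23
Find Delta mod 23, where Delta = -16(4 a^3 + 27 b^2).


4 a^3 + 27 b^2 = 4*22^3 + 27*6^2 = 42592 + 972 = 43564
Delta = -16 * (43564) = -697024
Delta mod 23 = 14

Delta = 14 (mod 23)


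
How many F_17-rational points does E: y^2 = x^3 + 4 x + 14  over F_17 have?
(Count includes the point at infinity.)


For each x in F_17, count y with y^2 = x^3 + 4 x + 14 mod 17:
  x = 1: RHS = 2, y in [6, 11]  -> 2 point(s)
  x = 2: RHS = 13, y in [8, 9]  -> 2 point(s)
  x = 3: RHS = 2, y in [6, 11]  -> 2 point(s)
  x = 4: RHS = 9, y in [3, 14]  -> 2 point(s)
  x = 6: RHS = 16, y in [4, 13]  -> 2 point(s)
  x = 10: RHS = 0, y in [0]  -> 1 point(s)
  x = 13: RHS = 2, y in [6, 11]  -> 2 point(s)
  x = 14: RHS = 9, y in [3, 14]  -> 2 point(s)
  x = 15: RHS = 15, y in [7, 10]  -> 2 point(s)
  x = 16: RHS = 9, y in [3, 14]  -> 2 point(s)
Affine points: 19. Add the point at infinity: total = 20.

#E(F_17) = 20


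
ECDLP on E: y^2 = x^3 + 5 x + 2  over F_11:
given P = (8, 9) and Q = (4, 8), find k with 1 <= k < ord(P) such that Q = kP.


Enumerate multiples of P until we hit Q = (4, 8):
  1P = (8, 9)
  2P = (4, 3)
  3P = (4, 8)
Match found at i = 3.

k = 3


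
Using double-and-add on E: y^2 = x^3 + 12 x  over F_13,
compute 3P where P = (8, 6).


k = 3 = 11_2 (binary, LSB first: 11)
Double-and-add from P = (8, 6):
  bit 0 = 1: acc = O + (8, 6) = (8, 6)
  bit 1 = 1: acc = (8, 6) + (0, 0) = (8, 7)

3P = (8, 7)


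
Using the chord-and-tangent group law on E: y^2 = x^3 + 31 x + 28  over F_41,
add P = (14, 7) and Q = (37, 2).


P != Q, so use the chord formula.
s = (y2 - y1) / (x2 - x1) = (36) / (23) mod 41 = 39
x3 = s^2 - x1 - x2 mod 41 = 39^2 - 14 - 37 = 35
y3 = s (x1 - x3) - y1 mod 41 = 39 * (14 - 35) - 7 = 35

P + Q = (35, 35)


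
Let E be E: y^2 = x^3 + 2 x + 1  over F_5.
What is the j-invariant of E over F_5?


Delta = -16(4 a^3 + 27 b^2) mod 5 = 1
-1728 * (4 a)^3 = -1728 * (4*2)^3 mod 5 = 4
j = 4 * 1^(-1) mod 5 = 4

j = 4 (mod 5)


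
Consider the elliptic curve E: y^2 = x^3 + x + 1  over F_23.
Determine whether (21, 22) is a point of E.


Check whether y^2 = x^3 + 1 x + 1 (mod 23) for (x, y) = (21, 22).
LHS: y^2 = 22^2 mod 23 = 1
RHS: x^3 + 1 x + 1 = 21^3 + 1*21 + 1 mod 23 = 14
LHS != RHS

No, not on the curve


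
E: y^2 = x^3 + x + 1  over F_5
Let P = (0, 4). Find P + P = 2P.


Doubling: s = (3 x1^2 + a) / (2 y1)
s = (3*0^2 + 1) / (2*4) mod 5 = 2
x3 = s^2 - 2 x1 mod 5 = 2^2 - 2*0 = 4
y3 = s (x1 - x3) - y1 mod 5 = 2 * (0 - 4) - 4 = 3

2P = (4, 3)


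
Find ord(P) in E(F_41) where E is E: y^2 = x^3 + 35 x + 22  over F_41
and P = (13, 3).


Compute successive multiples of P until we hit O:
  1P = (13, 3)
  2P = (7, 6)
  3P = (11, 37)
  4P = (19, 17)
  5P = (19, 24)
  6P = (11, 4)
  7P = (7, 35)
  8P = (13, 38)
  ... (continuing to 9P)
  9P = O

ord(P) = 9
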